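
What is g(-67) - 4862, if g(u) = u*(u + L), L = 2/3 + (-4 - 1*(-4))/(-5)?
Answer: -1253/3 ≈ -417.67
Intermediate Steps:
L = ⅔ (L = 2*(⅓) + (-4 + 4)*(-⅕) = ⅔ + 0*(-⅕) = ⅔ + 0 = ⅔ ≈ 0.66667)
g(u) = u*(⅔ + u) (g(u) = u*(u + ⅔) = u*(⅔ + u))
g(-67) - 4862 = (⅓)*(-67)*(2 + 3*(-67)) - 4862 = (⅓)*(-67)*(2 - 201) - 4862 = (⅓)*(-67)*(-199) - 4862 = 13333/3 - 4862 = -1253/3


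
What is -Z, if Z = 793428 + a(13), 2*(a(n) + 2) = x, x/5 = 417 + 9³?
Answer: -796291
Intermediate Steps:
x = 5730 (x = 5*(417 + 9³) = 5*(417 + 729) = 5*1146 = 5730)
a(n) = 2863 (a(n) = -2 + (½)*5730 = -2 + 2865 = 2863)
Z = 796291 (Z = 793428 + 2863 = 796291)
-Z = -1*796291 = -796291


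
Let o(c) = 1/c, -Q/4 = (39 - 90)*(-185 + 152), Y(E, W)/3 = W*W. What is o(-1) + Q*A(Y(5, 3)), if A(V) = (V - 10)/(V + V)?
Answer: -6361/3 ≈ -2120.3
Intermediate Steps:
Y(E, W) = 3*W**2 (Y(E, W) = 3*(W*W) = 3*W**2)
Q = -6732 (Q = -4*(39 - 90)*(-185 + 152) = -(-204)*(-33) = -4*1683 = -6732)
A(V) = (-10 + V)/(2*V) (A(V) = (-10 + V)/((2*V)) = (-10 + V)*(1/(2*V)) = (-10 + V)/(2*V))
o(-1) + Q*A(Y(5, 3)) = 1/(-1) - 3366*(-10 + 3*3**2)/(3*3**2) = -1 - 3366*(-10 + 3*9)/(3*9) = -1 - 3366*(-10 + 27)/27 = -1 - 3366*17/27 = -1 - 6732*17/54 = -1 - 6358/3 = -6361/3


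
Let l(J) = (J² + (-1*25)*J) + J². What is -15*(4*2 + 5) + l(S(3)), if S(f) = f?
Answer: -252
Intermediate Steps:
l(J) = -25*J + 2*J² (l(J) = (J² - 25*J) + J² = -25*J + 2*J²)
-15*(4*2 + 5) + l(S(3)) = -15*(4*2 + 5) + 3*(-25 + 2*3) = -15*(8 + 5) + 3*(-25 + 6) = -15*13 + 3*(-19) = -195 - 57 = -252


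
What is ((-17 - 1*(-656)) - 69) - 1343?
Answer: -773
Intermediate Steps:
((-17 - 1*(-656)) - 69) - 1343 = ((-17 + 656) - 69) - 1343 = (639 - 69) - 1343 = 570 - 1343 = -773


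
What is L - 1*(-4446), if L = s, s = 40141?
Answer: 44587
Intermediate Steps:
L = 40141
L - 1*(-4446) = 40141 - 1*(-4446) = 40141 + 4446 = 44587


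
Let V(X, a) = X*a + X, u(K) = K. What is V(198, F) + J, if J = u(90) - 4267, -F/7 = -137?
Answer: 185903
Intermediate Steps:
F = 959 (F = -7*(-137) = 959)
V(X, a) = X + X*a
J = -4177 (J = 90 - 4267 = -4177)
V(198, F) + J = 198*(1 + 959) - 4177 = 198*960 - 4177 = 190080 - 4177 = 185903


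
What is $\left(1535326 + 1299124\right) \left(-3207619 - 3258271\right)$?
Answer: $-18327241910500$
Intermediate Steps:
$\left(1535326 + 1299124\right) \left(-3207619 - 3258271\right) = 2834450 \left(-6465890\right) = -18327241910500$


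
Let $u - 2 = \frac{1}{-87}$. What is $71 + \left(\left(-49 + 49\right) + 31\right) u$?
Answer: $\frac{11540}{87} \approx 132.64$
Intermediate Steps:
$u = \frac{173}{87}$ ($u = 2 + \frac{1}{-87} = 2 - \frac{1}{87} = \frac{173}{87} \approx 1.9885$)
$71 + \left(\left(-49 + 49\right) + 31\right) u = 71 + \left(\left(-49 + 49\right) + 31\right) \frac{173}{87} = 71 + \left(0 + 31\right) \frac{173}{87} = 71 + 31 \cdot \frac{173}{87} = 71 + \frac{5363}{87} = \frac{11540}{87}$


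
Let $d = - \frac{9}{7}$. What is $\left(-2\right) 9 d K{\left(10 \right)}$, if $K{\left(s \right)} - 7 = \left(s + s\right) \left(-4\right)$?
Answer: $- \frac{11826}{7} \approx -1689.4$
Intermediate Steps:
$K{\left(s \right)} = 7 - 8 s$ ($K{\left(s \right)} = 7 + \left(s + s\right) \left(-4\right) = 7 + 2 s \left(-4\right) = 7 - 8 s$)
$d = - \frac{9}{7}$ ($d = \left(-9\right) \frac{1}{7} = - \frac{9}{7} \approx -1.2857$)
$\left(-2\right) 9 d K{\left(10 \right)} = \left(-2\right) 9 \left(- \frac{9}{7}\right) \left(7 - 80\right) = \left(-18\right) \left(- \frac{9}{7}\right) \left(7 - 80\right) = \frac{162}{7} \left(-73\right) = - \frac{11826}{7}$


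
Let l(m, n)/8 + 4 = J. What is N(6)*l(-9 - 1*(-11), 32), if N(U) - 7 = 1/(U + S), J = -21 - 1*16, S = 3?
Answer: -20992/9 ≈ -2332.4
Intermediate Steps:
J = -37 (J = -21 - 16 = -37)
l(m, n) = -328 (l(m, n) = -32 + 8*(-37) = -32 - 296 = -328)
N(U) = 7 + 1/(3 + U) (N(U) = 7 + 1/(U + 3) = 7 + 1/(3 + U))
N(6)*l(-9 - 1*(-11), 32) = ((22 + 7*6)/(3 + 6))*(-328) = ((22 + 42)/9)*(-328) = ((⅑)*64)*(-328) = (64/9)*(-328) = -20992/9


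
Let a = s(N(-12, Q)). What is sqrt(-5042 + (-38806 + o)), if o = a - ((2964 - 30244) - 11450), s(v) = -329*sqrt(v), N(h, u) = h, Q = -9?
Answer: sqrt(-5118 - 658*I*sqrt(3)) ≈ 7.917 - 71.977*I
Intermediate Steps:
a = -658*I*sqrt(3) ≈ -1139.7*I
o = 38730 - 658*I*sqrt(3) (o = -658*I*sqrt(3) - ((2964 - 30244) - 11450) = -658*I*sqrt(3) - (-27280 - 11450) = -658*I*sqrt(3) - 1*(-38730) = -658*I*sqrt(3) + 38730 = 38730 - 658*I*sqrt(3) ≈ 38730.0 - 1139.7*I)
sqrt(-5042 + (-38806 + o)) = sqrt(-5042 + (-38806 + (38730 - 658*I*sqrt(3)))) = sqrt(-5042 + (-76 - 658*I*sqrt(3))) = sqrt(-5118 - 658*I*sqrt(3))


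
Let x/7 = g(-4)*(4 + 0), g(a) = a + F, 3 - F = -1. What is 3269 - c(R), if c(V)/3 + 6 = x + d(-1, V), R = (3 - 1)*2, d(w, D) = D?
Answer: 3275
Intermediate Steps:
F = 4 (F = 3 - 1*(-1) = 3 + 1 = 4)
g(a) = 4 + a (g(a) = a + 4 = 4 + a)
x = 0 (x = 7*((4 - 4)*(4 + 0)) = 7*(0*4) = 7*0 = 0)
R = 4 (R = 2*2 = 4)
c(V) = -18 + 3*V (c(V) = -18 + 3*(0 + V) = -18 + 3*V)
3269 - c(R) = 3269 - (-18 + 3*4) = 3269 - (-18 + 12) = 3269 - 1*(-6) = 3269 + 6 = 3275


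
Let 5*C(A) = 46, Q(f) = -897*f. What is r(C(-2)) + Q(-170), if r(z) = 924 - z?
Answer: 767024/5 ≈ 1.5340e+5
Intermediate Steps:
C(A) = 46/5 (C(A) = (1/5)*46 = 46/5)
r(C(-2)) + Q(-170) = (924 - 1*46/5) - 897*(-170) = (924 - 46/5) + 152490 = 4574/5 + 152490 = 767024/5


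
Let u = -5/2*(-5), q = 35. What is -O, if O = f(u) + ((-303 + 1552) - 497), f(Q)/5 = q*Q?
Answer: -5879/2 ≈ -2939.5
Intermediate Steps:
u = 25/2 (u = -5*½*(-5) = -5/2*(-5) = 25/2 ≈ 12.500)
f(Q) = 175*Q (f(Q) = 5*(35*Q) = 175*Q)
O = 5879/2 (O = 175*(25/2) + ((-303 + 1552) - 497) = 4375/2 + (1249 - 497) = 4375/2 + 752 = 5879/2 ≈ 2939.5)
-O = -1*5879/2 = -5879/2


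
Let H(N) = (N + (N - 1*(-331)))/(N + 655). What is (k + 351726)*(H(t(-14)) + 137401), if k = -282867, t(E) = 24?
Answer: 917749387746/97 ≈ 9.4613e+9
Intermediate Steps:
H(N) = (331 + 2*N)/(655 + N) (H(N) = (N + (N + 331))/(655 + N) = (N + (331 + N))/(655 + N) = (331 + 2*N)/(655 + N))
(k + 351726)*(H(t(-14)) + 137401) = (-282867 + 351726)*((331 + 2*24)/(655 + 24) + 137401) = 68859*((331 + 48)/679 + 137401) = 68859*((1/679)*379 + 137401) = 68859*(379/679 + 137401) = 68859*(93295658/679) = 917749387746/97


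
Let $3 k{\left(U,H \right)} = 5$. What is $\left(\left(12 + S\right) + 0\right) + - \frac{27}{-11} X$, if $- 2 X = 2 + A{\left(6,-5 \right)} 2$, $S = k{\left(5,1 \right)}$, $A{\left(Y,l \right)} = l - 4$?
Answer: $\frac{1099}{33} \approx 33.303$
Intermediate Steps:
$A{\left(Y,l \right)} = -4 + l$
$k{\left(U,H \right)} = \frac{5}{3}$ ($k{\left(U,H \right)} = \frac{1}{3} \cdot 5 = \frac{5}{3}$)
$S = \frac{5}{3} \approx 1.6667$
$X = 8$ ($X = - \frac{2 + \left(-4 - 5\right) 2}{2} = - \frac{2 - 18}{2} = \left(- \frac{1}{2}\right) \left(-16\right) = 8$)
$\left(\left(12 + S\right) + 0\right) + - \frac{27}{-11} X = \left(\left(12 + \frac{5}{3}\right) + 0\right) + - \frac{27}{-11} \cdot 8 = \left(\frac{41}{3} + 0\right) + \left(-27\right) \left(- \frac{1}{11}\right) 8 = \frac{41}{3} + \frac{27}{11} \cdot 8 = \frac{41}{3} + \frac{216}{11} = \frac{1099}{33}$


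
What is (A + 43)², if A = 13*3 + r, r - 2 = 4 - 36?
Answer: 2704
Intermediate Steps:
r = -30 (r = 2 + (4 - 36) = 2 - 32 = -30)
A = 9 (A = 13*3 - 30 = 39 - 30 = 9)
(A + 43)² = (9 + 43)² = 52² = 2704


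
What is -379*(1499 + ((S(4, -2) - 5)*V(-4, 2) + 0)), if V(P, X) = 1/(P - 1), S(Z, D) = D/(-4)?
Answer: -5684621/10 ≈ -5.6846e+5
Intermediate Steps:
S(Z, D) = -D/4 (S(Z, D) = D*(-1/4) = -D/4)
V(P, X) = 1/(-1 + P)
-379*(1499 + ((S(4, -2) - 5)*V(-4, 2) + 0)) = -379*(1499 + ((-1/4*(-2) - 5)/(-1 - 4) + 0)) = -379*(1499 + ((1/2 - 5)/(-5) + 0)) = -379*(1499 + (-9/2*(-1/5) + 0)) = -379*(1499 + (9/10 + 0)) = -379*(1499 + 9/10) = -379*14999/10 = -5684621/10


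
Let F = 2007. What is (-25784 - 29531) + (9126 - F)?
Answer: -48196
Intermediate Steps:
(-25784 - 29531) + (9126 - F) = (-25784 - 29531) + (9126 - 1*2007) = -55315 + (9126 - 2007) = -55315 + 7119 = -48196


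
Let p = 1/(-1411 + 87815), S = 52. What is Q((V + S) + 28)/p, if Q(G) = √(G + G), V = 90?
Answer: 172808*√85 ≈ 1.5932e+6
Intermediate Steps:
Q(G) = √2*√G (Q(G) = √(2*G) = √2*√G)
p = 1/86404 ≈ 1.1574e-5
Q((V + S) + 28)/p = (√2*√((90 + 52) + 28))/(1/86404) = (√2*√(142 + 28))*86404 = (√2*√170)*86404 = (2*√85)*86404 = 172808*√85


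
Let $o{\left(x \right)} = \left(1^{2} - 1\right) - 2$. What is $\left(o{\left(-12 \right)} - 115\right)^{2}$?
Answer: $13689$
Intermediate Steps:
$o{\left(x \right)} = -2$ ($o{\left(x \right)} = \left(1 - 1\right) - 2 = 0 - 2 = -2$)
$\left(o{\left(-12 \right)} - 115\right)^{2} = \left(-2 - 115\right)^{2} = \left(-117\right)^{2} = 13689$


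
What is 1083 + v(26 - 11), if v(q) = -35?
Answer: 1048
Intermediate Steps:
1083 + v(26 - 11) = 1083 - 35 = 1048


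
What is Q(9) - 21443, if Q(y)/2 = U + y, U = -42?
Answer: -21509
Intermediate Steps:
Q(y) = -84 + 2*y (Q(y) = 2*(-42 + y) = -84 + 2*y)
Q(9) - 21443 = (-84 + 2*9) - 21443 = (-84 + 18) - 21443 = -66 - 21443 = -21509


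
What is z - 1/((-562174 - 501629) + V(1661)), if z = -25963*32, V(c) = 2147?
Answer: -882040791295/1061656 ≈ -8.3082e+5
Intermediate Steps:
z = -830816
z - 1/((-562174 - 501629) + V(1661)) = -830816 - 1/((-562174 - 501629) + 2147) = -830816 - 1/(-1063803 + 2147) = -830816 - 1/(-1061656) = -830816 - 1*(-1/1061656) = -830816 + 1/1061656 = -882040791295/1061656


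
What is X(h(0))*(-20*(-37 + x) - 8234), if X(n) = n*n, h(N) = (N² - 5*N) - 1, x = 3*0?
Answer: -7494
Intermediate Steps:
x = 0
h(N) = -1 + N² - 5*N
X(n) = n²
X(h(0))*(-20*(-37 + x) - 8234) = (-1 + 0² - 5*0)²*(-20*(-37 + 0) - 8234) = (-1 + 0 + 0)²*(-20*(-37) - 8234) = (-1)²*(740 - 8234) = 1*(-7494) = -7494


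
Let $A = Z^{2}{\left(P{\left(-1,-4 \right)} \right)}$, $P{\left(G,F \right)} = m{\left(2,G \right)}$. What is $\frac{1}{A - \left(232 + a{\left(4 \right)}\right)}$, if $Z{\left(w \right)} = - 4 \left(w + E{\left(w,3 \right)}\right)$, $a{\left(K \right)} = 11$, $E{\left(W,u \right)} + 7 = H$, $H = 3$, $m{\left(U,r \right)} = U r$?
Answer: $\frac{1}{333} \approx 0.003003$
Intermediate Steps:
$P{\left(G,F \right)} = 2 G$
$E{\left(W,u \right)} = -4$ ($E{\left(W,u \right)} = -7 + 3 = -4$)
$Z{\left(w \right)} = 16 - 4 w$ ($Z{\left(w \right)} = - 4 \left(w - 4\right) = - 4 \left(-4 + w\right) = 16 - 4 w$)
$A = 576$ ($A = \left(16 - 4 \cdot 2 \left(-1\right)\right)^{2} = \left(16 - -8\right)^{2} = \left(16 + 8\right)^{2} = 24^{2} = 576$)
$\frac{1}{A - \left(232 + a{\left(4 \right)}\right)} = \frac{1}{576 - 243} = \frac{1}{333}$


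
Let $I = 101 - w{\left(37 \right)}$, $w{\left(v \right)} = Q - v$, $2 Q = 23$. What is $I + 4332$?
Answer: $\frac{8917}{2} \approx 4458.5$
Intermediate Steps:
$Q = \frac{23}{2}$ ($Q = \frac{1}{2} \cdot 23 = \frac{23}{2} \approx 11.5$)
$w{\left(v \right)} = \frac{23}{2} - v$
$I = \frac{253}{2}$ ($I = 101 - \left(\frac{23}{2} - 37\right) = 101 - - \frac{51}{2} = 101 + \frac{51}{2} = \frac{253}{2} \approx 126.5$)
$I + 4332 = \frac{253}{2} + 4332 = \frac{8917}{2}$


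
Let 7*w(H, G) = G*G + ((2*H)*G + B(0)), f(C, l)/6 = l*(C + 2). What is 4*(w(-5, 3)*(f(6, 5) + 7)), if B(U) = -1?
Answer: -21736/7 ≈ -3105.1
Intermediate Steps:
f(C, l) = 6*l*(2 + C) (f(C, l) = 6*(l*(C + 2)) = 6*(l*(2 + C)) = 6*l*(2 + C))
w(H, G) = -⅐ + G²/7 + 2*G*H/7 (w(H, G) = (G*G + ((2*H)*G - 1))/7 = (G² + (2*G*H - 1))/7 = (G² + (-1 + 2*G*H))/7 = (-1 + G² + 2*G*H)/7 = -⅐ + G²/7 + 2*G*H/7)
4*(w(-5, 3)*(f(6, 5) + 7)) = 4*((-⅐ + (⅐)*3² + (2/7)*3*(-5))*(6*5*(2 + 6) + 7)) = 4*((-⅐ + (⅐)*9 - 30/7)*(6*5*8 + 7)) = 4*((-⅐ + 9/7 - 30/7)*(240 + 7)) = 4*(-22/7*247) = 4*(-5434/7) = -21736/7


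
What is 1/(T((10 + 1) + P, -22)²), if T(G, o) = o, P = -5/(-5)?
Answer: 1/484 ≈ 0.0020661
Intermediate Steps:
P = 1 (P = -5*(-⅕) = 1)
1/(T((10 + 1) + P, -22)²) = 1/((-22)²) = 1/484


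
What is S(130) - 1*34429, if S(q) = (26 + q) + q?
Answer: -34143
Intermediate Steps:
S(q) = 26 + 2*q
S(130) - 1*34429 = (26 + 2*130) - 1*34429 = (26 + 260) - 34429 = 286 - 34429 = -34143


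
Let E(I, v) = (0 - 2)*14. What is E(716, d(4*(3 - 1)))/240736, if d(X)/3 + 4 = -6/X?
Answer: -7/60184 ≈ -0.00011631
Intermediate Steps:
d(X) = -12 - 18/X (d(X) = -12 + 3*(-6/X) = -12 - 18/X)
E(I, v) = -28 (E(I, v) = -2*14 = -28)
E(716, d(4*(3 - 1)))/240736 = -28/240736 = -28*1/240736 = -7/60184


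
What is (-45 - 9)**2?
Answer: 2916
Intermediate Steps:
(-45 - 9)**2 = (-54)**2 = 2916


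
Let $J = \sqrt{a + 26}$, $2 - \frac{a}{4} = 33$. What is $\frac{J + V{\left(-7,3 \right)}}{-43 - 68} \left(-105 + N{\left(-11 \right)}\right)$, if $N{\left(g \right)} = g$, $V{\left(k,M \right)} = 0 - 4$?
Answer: $- \frac{464}{111} + \frac{812 i \sqrt{2}}{111} \approx -4.1802 + 10.345 i$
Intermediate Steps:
$a = -124$ ($a = 8 - 132 = -124$)
$V{\left(k,M \right)} = -4$ ($V{\left(k,M \right)} = 0 - 4 = -4$)
$J = 7 i \sqrt{2}$ ($J = \sqrt{-124 + 26} = \sqrt{-98} = 7 i \sqrt{2} \approx 9.8995 i$)
$\frac{J + V{\left(-7,3 \right)}}{-43 - 68} \left(-105 + N{\left(-11 \right)}\right) = \frac{7 i \sqrt{2} - 4}{-43 - 68} \left(-105 - 11\right) = \frac{-4 + 7 i \sqrt{2}}{-111} \left(-116\right) = \left(-4 + 7 i \sqrt{2}\right) \left(- \frac{1}{111}\right) \left(-116\right) = \left(\frac{4}{111} - \frac{7 i \sqrt{2}}{111}\right) \left(-116\right) = - \frac{464}{111} + \frac{812 i \sqrt{2}}{111}$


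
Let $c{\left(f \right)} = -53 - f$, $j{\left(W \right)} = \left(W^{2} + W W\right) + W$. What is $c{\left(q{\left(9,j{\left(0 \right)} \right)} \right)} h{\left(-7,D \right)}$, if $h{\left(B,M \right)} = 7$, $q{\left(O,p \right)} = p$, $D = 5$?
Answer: $-371$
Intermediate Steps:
$j{\left(W \right)} = W + 2 W^{2}$ ($j{\left(W \right)} = \left(W^{2} + W^{2}\right) + W = 2 W^{2} + W = W + 2 W^{2}$)
$c{\left(q{\left(9,j{\left(0 \right)} \right)} \right)} h{\left(-7,D \right)} = \left(-53 - 0 \left(1 + 2 \cdot 0\right)\right) 7 = \left(-53 - 0 \left(1 + 0\right)\right) 7 = \left(-53 - 0 \cdot 1\right) 7 = \left(-53 - 0\right) 7 = \left(-53 + 0\right) 7 = \left(-53\right) 7 = -371$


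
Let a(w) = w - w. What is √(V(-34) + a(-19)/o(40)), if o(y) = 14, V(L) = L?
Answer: I*√34 ≈ 5.8309*I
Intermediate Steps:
a(w) = 0
√(V(-34) + a(-19)/o(40)) = √(-34 + 0/14) = √(-34 + 0*(1/14)) = √(-34 + 0) = √(-34) = I*√34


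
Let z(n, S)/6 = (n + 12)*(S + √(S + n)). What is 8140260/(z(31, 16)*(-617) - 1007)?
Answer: -20741244095580/5301228786277 + 1295815428360*√47/5301228786277 ≈ -2.2368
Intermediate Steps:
z(n, S) = 6*(12 + n)*(S + √(S + n)) (z(n, S) = 6*((n + 12)*(S + √(S + n))) = 6*((12 + n)*(S + √(S + n))) = 6*(12 + n)*(S + √(S + n)))
8140260/(z(31, 16)*(-617) - 1007) = 8140260/((72*16 + 72*√(16 + 31) + 6*16*31 + 6*31*√(16 + 31))*(-617) - 1007) = 8140260/((1152 + 72*√47 + 2976 + 6*31*√47)*(-617) - 1007) = 8140260/((1152 + 72*√47 + 2976 + 186*√47)*(-617) - 1007) = 8140260/((4128 + 258*√47)*(-617) - 1007) = 8140260/((-2546976 - 159186*√47) - 1007) = 8140260/(-2547983 - 159186*√47)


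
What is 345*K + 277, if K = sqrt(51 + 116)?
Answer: 277 + 345*sqrt(167) ≈ 4735.4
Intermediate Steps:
K = sqrt(167) ≈ 12.923
345*K + 277 = 345*sqrt(167) + 277 = 277 + 345*sqrt(167)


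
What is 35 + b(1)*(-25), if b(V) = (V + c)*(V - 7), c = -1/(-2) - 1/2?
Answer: 185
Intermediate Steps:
c = 0 (c = -1*(-½) - 1*½ = ½ - ½ = 0)
b(V) = V*(-7 + V) (b(V) = (V + 0)*(V - 7) = V*(-7 + V))
35 + b(1)*(-25) = 35 + (1*(-7 + 1))*(-25) = 35 + (1*(-6))*(-25) = 35 - 6*(-25) = 35 + 150 = 185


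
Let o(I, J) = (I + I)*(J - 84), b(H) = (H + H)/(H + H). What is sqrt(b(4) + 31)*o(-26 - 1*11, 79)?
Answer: 1480*sqrt(2) ≈ 2093.0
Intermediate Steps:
b(H) = 1 (b(H) = (2*H)/((2*H)) = (2*H)*(1/(2*H)) = 1)
o(I, J) = 2*I*(-84 + J) (o(I, J) = (2*I)*(-84 + J) = 2*I*(-84 + J))
sqrt(b(4) + 31)*o(-26 - 1*11, 79) = sqrt(1 + 31)*(2*(-26 - 1*11)*(-84 + 79)) = sqrt(32)*(2*(-26 - 11)*(-5)) = (4*sqrt(2))*(2*(-37)*(-5)) = (4*sqrt(2))*370 = 1480*sqrt(2)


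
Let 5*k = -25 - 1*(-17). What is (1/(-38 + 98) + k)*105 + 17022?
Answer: 67423/4 ≈ 16856.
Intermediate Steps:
k = -8/5 (k = (-25 - 1*(-17))/5 = (-25 + 17)/5 = (⅕)*(-8) = -8/5 ≈ -1.6000)
(1/(-38 + 98) + k)*105 + 17022 = (1/(-38 + 98) - 8/5)*105 + 17022 = (1/60 - 8/5)*105 + 17022 = -19/12*105 + 17022 = -665/4 + 17022 = 67423/4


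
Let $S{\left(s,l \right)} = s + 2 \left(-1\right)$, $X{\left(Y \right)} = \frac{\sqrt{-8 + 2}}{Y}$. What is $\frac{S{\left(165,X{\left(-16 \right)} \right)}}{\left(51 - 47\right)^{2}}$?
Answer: $\frac{163}{16} \approx 10.188$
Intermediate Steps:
$X{\left(Y \right)} = \frac{i \sqrt{6}}{Y}$ ($X{\left(Y \right)} = \frac{\sqrt{-6}}{Y} = \frac{i \sqrt{6}}{Y}$)
$S{\left(s,l \right)} = -2 + s$ ($S{\left(s,l \right)} = s - 2 = -2 + s$)
$\frac{S{\left(165,X{\left(-16 \right)} \right)}}{\left(51 - 47\right)^{2}} = \frac{-2 + 165}{\left(51 - 47\right)^{2}} = \frac{163}{4^{2}} = \frac{163}{16}$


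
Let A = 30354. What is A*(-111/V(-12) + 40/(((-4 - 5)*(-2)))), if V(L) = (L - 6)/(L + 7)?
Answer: -2605385/3 ≈ -8.6846e+5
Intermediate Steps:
V(L) = (-6 + L)/(7 + L)
A*(-111/V(-12) + 40/(((-4 - 5)*(-2)))) = 30354*(-111*(7 - 12)/(-6 - 12) + 40/(((-4 - 5)*(-2)))) = 30354*(-111/(-18/(-5)) + 40/((-9*(-2)))) = 30354*(-111/((-⅕*(-18))) + 40/18) = 30354*(-111/18/5 + 40*(1/18)) = 30354*(-111*5/18 + 20/9) = 30354*(-185/6 + 20/9) = 30354*(-515/18) = -2605385/3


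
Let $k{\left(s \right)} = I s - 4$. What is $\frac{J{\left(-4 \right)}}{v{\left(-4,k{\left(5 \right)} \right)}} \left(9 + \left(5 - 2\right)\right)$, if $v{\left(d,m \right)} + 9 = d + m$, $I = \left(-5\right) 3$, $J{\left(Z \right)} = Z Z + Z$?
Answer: $- \frac{36}{23} \approx -1.5652$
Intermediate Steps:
$J{\left(Z \right)} = Z + Z^{2}$ ($J{\left(Z \right)} = Z^{2} + Z = Z + Z^{2}$)
$I = -15$
$k{\left(s \right)} = -4 - 15 s$ ($k{\left(s \right)} = - 15 s - 4 = -4 - 15 s$)
$v{\left(d,m \right)} = -9 + d + m$ ($v{\left(d,m \right)} = -9 + \left(d + m\right) = -9 + d + m$)
$\frac{J{\left(-4 \right)}}{v{\left(-4,k{\left(5 \right)} \right)}} \left(9 + \left(5 - 2\right)\right) = \frac{\left(-4\right) \left(1 - 4\right)}{-9 - 4 - 79} \left(9 + \left(5 - 2\right)\right) = \frac{\left(-4\right) \left(-3\right)}{-9 - 4 - 79} \left(9 + 3\right) = \frac{12}{-9 - 4 - 79} \cdot 12 = \frac{12}{-92} \cdot 12 = 12 \left(- \frac{1}{92}\right) 12 = \left(- \frac{3}{23}\right) 12 = - \frac{36}{23}$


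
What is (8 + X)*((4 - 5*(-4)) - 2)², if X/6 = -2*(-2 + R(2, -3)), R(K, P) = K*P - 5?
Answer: 79376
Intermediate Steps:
R(K, P) = -5 + K*P
X = 156 (X = 6*(-2*(-2 + (-5 + 2*(-3)))) = 6*(-2*(-2 + (-5 - 6))) = 6*(-2*(-2 - 11)) = 6*(-2*(-13)) = 6*26 = 156)
(8 + X)*((4 - 5*(-4)) - 2)² = (8 + 156)*((4 - 5*(-4)) - 2)² = 164*((4 + 20) - 2)² = 164*(24 - 2)² = 164*22² = 164*484 = 79376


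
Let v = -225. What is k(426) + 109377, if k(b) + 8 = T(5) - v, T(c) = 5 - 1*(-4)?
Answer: 109603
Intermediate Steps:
T(c) = 9 (T(c) = 5 + 4 = 9)
k(b) = 226 (k(b) = -8 + (9 - 1*(-225)) = -8 + (9 + 225) = -8 + 234 = 226)
k(426) + 109377 = 226 + 109377 = 109603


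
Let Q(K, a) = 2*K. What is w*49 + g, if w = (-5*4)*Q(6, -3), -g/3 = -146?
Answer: -11322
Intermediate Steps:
g = 438 (g = -3*(-146) = 438)
w = -240 (w = (-5*4)*(2*6) = -20*12 = -240)
w*49 + g = -240*49 + 438 = -11760 + 438 = -11322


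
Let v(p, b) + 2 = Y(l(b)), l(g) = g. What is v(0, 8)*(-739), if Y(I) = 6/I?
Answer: 3695/4 ≈ 923.75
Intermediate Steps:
v(p, b) = -2 + 6/b
v(0, 8)*(-739) = (-2 + 6/8)*(-739) = (-2 + 6*(⅛))*(-739) = (-2 + ¾)*(-739) = -5/4*(-739) = 3695/4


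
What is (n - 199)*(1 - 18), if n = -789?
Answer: 16796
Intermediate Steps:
(n - 199)*(1 - 18) = (-789 - 199)*(1 - 18) = -988*(-17) = 16796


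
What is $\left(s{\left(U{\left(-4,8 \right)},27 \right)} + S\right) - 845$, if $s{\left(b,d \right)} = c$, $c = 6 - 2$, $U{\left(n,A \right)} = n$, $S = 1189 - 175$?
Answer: $173$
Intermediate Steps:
$S = 1014$
$c = 4$ ($c = 6 - 2 = 4$)
$s{\left(b,d \right)} = 4$
$\left(s{\left(U{\left(-4,8 \right)},27 \right)} + S\right) - 845 = \left(4 + 1014\right) - 845 = 1018 - 845 = 173$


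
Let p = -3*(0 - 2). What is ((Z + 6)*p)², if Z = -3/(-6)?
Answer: 1521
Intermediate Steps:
Z = ½ (Z = -3*(-⅙) = ½ ≈ 0.50000)
p = 6 (p = -3*(-2) = 6)
((Z + 6)*p)² = ((½ + 6)*6)² = ((13/2)*6)² = 39² = 1521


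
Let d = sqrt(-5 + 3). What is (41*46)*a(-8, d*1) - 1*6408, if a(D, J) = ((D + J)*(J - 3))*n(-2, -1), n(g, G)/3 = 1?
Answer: 118068 - 62238*I*sqrt(2) ≈ 1.1807e+5 - 88018.0*I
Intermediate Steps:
n(g, G) = 3 (n(g, G) = 3*1 = 3)
d = I*sqrt(2) (d = sqrt(-2) = I*sqrt(2) ≈ 1.4142*I)
a(D, J) = 3*(-3 + J)*(D + J) (a(D, J) = ((D + J)*(J - 3))*3 = ((D + J)*(-3 + J))*3 = ((-3 + J)*(D + J))*3 = 3*(-3 + J)*(D + J))
(41*46)*a(-8, d*1) - 1*6408 = (41*46)*(-9*(-8) - 9*I*sqrt(2) + 3*((I*sqrt(2))*1)**2 + 3*(-8)*((I*sqrt(2))*1)) - 1*6408 = 1886*(72 - 9*I*sqrt(2) + 3*(I*sqrt(2))**2 + 3*(-8)*(I*sqrt(2))) - 6408 = 1886*(72 - 9*I*sqrt(2) + 3*(-2) - 24*I*sqrt(2)) - 6408 = 1886*(72 - 9*I*sqrt(2) - 6 - 24*I*sqrt(2)) - 6408 = 1886*(66 - 33*I*sqrt(2)) - 6408 = (124476 - 62238*I*sqrt(2)) - 6408 = 118068 - 62238*I*sqrt(2)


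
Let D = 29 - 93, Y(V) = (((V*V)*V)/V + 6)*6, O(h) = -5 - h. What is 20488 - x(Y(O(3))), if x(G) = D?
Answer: 20552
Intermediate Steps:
Y(V) = 36 + 6*V² (Y(V) = ((V²*V)/V + 6)*6 = (V³/V + 6)*6 = (V² + 6)*6 = (6 + V²)*6 = 36 + 6*V²)
D = -64
x(G) = -64
20488 - x(Y(O(3))) = 20488 - 1*(-64) = 20488 + 64 = 20552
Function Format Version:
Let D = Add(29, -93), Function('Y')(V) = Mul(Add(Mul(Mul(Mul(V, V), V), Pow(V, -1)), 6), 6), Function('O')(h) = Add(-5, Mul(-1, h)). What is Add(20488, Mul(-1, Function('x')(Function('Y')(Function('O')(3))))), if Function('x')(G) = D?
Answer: 20552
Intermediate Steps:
Function('Y')(V) = Add(36, Mul(6, Pow(V, 2))) (Function('Y')(V) = Mul(Add(Mul(Mul(Pow(V, 2), V), Pow(V, -1)), 6), 6) = Mul(Add(Mul(Pow(V, 3), Pow(V, -1)), 6), 6) = Mul(Add(Pow(V, 2), 6), 6) = Mul(Add(6, Pow(V, 2)), 6) = Add(36, Mul(6, Pow(V, 2))))
D = -64
Function('x')(G) = -64
Add(20488, Mul(-1, Function('x')(Function('Y')(Function('O')(3))))) = Add(20488, Mul(-1, -64)) = Add(20488, 64) = 20552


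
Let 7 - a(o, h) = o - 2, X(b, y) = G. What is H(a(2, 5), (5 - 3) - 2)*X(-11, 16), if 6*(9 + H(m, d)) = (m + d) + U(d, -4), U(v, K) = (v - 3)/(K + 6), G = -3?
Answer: 97/4 ≈ 24.250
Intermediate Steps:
X(b, y) = -3
U(v, K) = (-3 + v)/(6 + K)
a(o, h) = 9 - o (a(o, h) = 7 - (o - 2) = 7 - (-2 + o) = 7 + (2 - o) = 9 - o)
H(m, d) = -37/4 + d/4 + m/6 (H(m, d) = -9 + ((m + d) + (-3 + d)/(6 - 4))/6 = -9 + ((d + m) + (-3 + d)/2)/6 = -9 + ((d + m) + (-3/2 + d/2))/6 = -9 + (-3/2 + m + 3*d/2)/6 = -9 + (-¼ + d/4 + m/6) = -37/4 + d/4 + m/6)
H(a(2, 5), (5 - 3) - 2)*X(-11, 16) = (-37/4 + ((5 - 3) - 2)/4 + (9 - 1*2)/6)*(-3) = (-37/4 + (2 - 2)/4 + (9 - 2)/6)*(-3) = (-37/4 + (¼)*0 + (⅙)*7)*(-3) = (-37/4 + 0 + 7/6)*(-3) = -97/12*(-3) = 97/4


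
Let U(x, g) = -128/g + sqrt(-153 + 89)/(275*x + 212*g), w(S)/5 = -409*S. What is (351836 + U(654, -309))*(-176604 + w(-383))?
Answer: 65951376624212/309 + 2426524*I/57171 ≈ 2.1343e+11 + 42.443*I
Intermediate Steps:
w(S) = -2045*S (w(S) = 5*(-409*S) = -2045*S)
U(x, g) = -128/g + 8*I/(212*g + 275*x) (U(x, g) = -128/g + sqrt(-64)/(212*g + 275*x) = -128/g + (8*I)/(212*g + 275*x) = -128/g + 8*I/(212*g + 275*x))
(351836 + U(654, -309))*(-176604 + w(-383)) = (351836 + 8*(-4400*654 - 309*(-3392 + I))/(-309*(212*(-309) + 275*654)))*(-176604 - 2045*(-383)) = (351836 + 8*(-1/309)*(-2877600 + (1048128 - 309*I))/(-65508 + 179850))*(-176604 + 783235) = (351836 + 8*(-1/309)*(-1829472 - 309*I)/114342)*606631 = (351836 + 8*(-1/309)*(1/114342)*(-1829472 - 309*I))*606631 = (351836 + (128/309 + 4*I/57171))*606631 = (108717452/309 + 4*I/57171)*606631 = 65951376624212/309 + 2426524*I/57171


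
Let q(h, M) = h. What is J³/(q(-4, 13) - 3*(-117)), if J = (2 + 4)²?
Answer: 46656/347 ≈ 134.46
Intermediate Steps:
J = 36 (J = 6² = 36)
J³/(q(-4, 13) - 3*(-117)) = 36³/(-4 - 3*(-117)) = 46656/(-4 + 351) = 46656/347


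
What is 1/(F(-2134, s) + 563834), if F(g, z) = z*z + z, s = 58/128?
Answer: 4096/2309466761 ≈ 1.7736e-6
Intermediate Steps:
s = 29/64 (s = 58*(1/128) = 29/64 ≈ 0.45313)
F(g, z) = z + z² (F(g, z) = z² + z = z + z²)
1/(F(-2134, s) + 563834) = 1/(29*(1 + 29/64)/64 + 563834) = 1/((29/64)*(93/64) + 563834) = 1/(2697/4096 + 563834) = 1/(2309466761/4096) = 4096/2309466761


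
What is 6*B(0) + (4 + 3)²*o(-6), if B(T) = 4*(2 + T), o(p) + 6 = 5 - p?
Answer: 293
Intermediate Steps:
o(p) = -1 - p (o(p) = -6 + (5 - p) = -1 - p)
B(T) = 8 + 4*T
6*B(0) + (4 + 3)²*o(-6) = 6*(8 + 4*0) + (4 + 3)²*(-1 - 1*(-6)) = 6*(8 + 0) + 7²*(-1 + 6) = 6*8 + 49*5 = 48 + 245 = 293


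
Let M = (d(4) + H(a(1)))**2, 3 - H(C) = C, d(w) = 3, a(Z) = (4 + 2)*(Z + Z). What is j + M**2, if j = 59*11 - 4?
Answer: 1941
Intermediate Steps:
a(Z) = 12*Z (a(Z) = 6*(2*Z) = 12*Z)
H(C) = 3 - C
j = 645 (j = 649 - 4 = 645)
M = 36 (M = (3 + (3 - 12))**2 = (3 - 9)**2 = (-6)**2 = 36)
j + M**2 = 645 + 36**2 = 645 + 1296 = 1941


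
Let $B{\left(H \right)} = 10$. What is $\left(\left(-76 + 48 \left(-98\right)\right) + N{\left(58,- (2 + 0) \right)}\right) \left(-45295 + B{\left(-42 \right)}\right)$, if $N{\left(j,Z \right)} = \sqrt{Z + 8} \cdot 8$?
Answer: $216462300 - 362280 \sqrt{6} \approx 2.1557 \cdot 10^{8}$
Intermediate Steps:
$N{\left(j,Z \right)} = 8 \sqrt{8 + Z}$ ($N{\left(j,Z \right)} = \sqrt{8 + Z} 8 = 8 \sqrt{8 + Z}$)
$\left(\left(-76 + 48 \left(-98\right)\right) + N{\left(58,- (2 + 0) \right)}\right) \left(-45295 + B{\left(-42 \right)}\right) = \left(\left(-76 + 48 \left(-98\right)\right) + 8 \sqrt{8 - \left(2 + 0\right)}\right) \left(-45295 + 10\right) = \left(\left(-76 - 4704\right) + 8 \sqrt{8 - 2}\right) \left(-45285\right) = \left(-4780 + 8 \sqrt{8 - 2}\right) \left(-45285\right) = \left(-4780 + 8 \sqrt{6}\right) \left(-45285\right) = 216462300 - 362280 \sqrt{6}$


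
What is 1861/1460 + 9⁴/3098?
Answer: 7672219/2261540 ≈ 3.3925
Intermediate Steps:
1861/1460 + 9⁴/3098 = 1861*(1/1460) + 6561*(1/3098) = 1861/1460 + 6561/3098 = 7672219/2261540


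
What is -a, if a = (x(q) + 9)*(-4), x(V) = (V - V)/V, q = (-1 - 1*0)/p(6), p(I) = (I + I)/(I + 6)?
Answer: 36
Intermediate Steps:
p(I) = 2*I/(6 + I) (p(I) = (2*I)/(6 + I) = 2*I/(6 + I))
q = -1 (q = (-1 - 1*0)/((2*6/(6 + 6))) = (-1 + 0)/((2*6/12)) = -1/(2*6*(1/12)) = -1/1 = -1*1 = -1)
x(V) = 0 (x(V) = 0/V = 0)
a = -36 (a = (0 + 9)*(-4) = 9*(-4) = -36)
-a = -1*(-36) = 36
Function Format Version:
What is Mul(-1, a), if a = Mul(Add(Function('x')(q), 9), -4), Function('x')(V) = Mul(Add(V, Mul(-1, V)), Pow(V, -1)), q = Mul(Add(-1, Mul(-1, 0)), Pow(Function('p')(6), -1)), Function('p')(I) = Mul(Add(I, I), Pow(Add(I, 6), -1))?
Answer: 36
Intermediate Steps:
Function('p')(I) = Mul(2, I, Pow(Add(6, I), -1)) (Function('p')(I) = Mul(Mul(2, I), Pow(Add(6, I), -1)) = Mul(2, I, Pow(Add(6, I), -1)))
q = -1 (q = Mul(Add(-1, Mul(-1, 0)), Pow(Mul(2, 6, Pow(Add(6, 6), -1)), -1)) = Mul(Add(-1, 0), Pow(Mul(2, 6, Pow(12, -1)), -1)) = Mul(-1, Pow(Mul(2, 6, Rational(1, 12)), -1)) = Mul(-1, Pow(1, -1)) = Mul(-1, 1) = -1)
Function('x')(V) = 0 (Function('x')(V) = Mul(0, Pow(V, -1)) = 0)
a = -36 (a = Mul(Add(0, 9), -4) = Mul(9, -4) = -36)
Mul(-1, a) = Mul(-1, -36) = 36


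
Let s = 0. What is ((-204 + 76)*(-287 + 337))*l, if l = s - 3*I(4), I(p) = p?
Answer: 76800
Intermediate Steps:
l = -12 (l = 0 - 3*4 = 0 - 12 = -12)
((-204 + 76)*(-287 + 337))*l = ((-204 + 76)*(-287 + 337))*(-12) = -128*50*(-12) = -6400*(-12) = 76800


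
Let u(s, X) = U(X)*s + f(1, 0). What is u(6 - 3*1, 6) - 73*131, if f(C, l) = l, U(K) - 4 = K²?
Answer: -9443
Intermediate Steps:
U(K) = 4 + K²
u(s, X) = s*(4 + X²) (u(s, X) = (4 + X²)*s + 0 = s*(4 + X²) + 0 = s*(4 + X²))
u(6 - 3*1, 6) - 73*131 = (6 - 3*1)*(4 + 6²) - 73*131 = (6 - 3)*(4 + 36) - 9563 = 3*40 - 9563 = 120 - 9563 = -9443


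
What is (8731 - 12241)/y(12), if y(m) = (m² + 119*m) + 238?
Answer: -351/181 ≈ -1.9392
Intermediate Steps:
y(m) = 238 + m² + 119*m
(8731 - 12241)/y(12) = (8731 - 12241)/(238 + 12² + 119*12) = -3510/(238 + 144 + 1428) = -3510/1810 = -3510*1/1810 = -351/181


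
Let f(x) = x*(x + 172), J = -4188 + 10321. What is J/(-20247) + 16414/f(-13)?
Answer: -115003723/13950183 ≈ -8.2439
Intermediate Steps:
J = 6133
f(x) = x*(172 + x)
J/(-20247) + 16414/f(-13) = 6133/(-20247) + 16414/((-13*(172 - 13))) = 6133*(-1/20247) + 16414/((-13*159)) = -6133/20247 + 16414/(-2067) = -6133/20247 + 16414*(-1/2067) = -6133/20247 - 16414/2067 = -115003723/13950183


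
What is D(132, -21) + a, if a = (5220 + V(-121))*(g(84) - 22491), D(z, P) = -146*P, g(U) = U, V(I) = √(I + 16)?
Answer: -116961474 - 22407*I*√105 ≈ -1.1696e+8 - 2.296e+5*I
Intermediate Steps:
V(I) = √(16 + I)
a = -116964540 - 22407*I*√105 (a = (5220 + √(16 - 121))*(84 - 22491) = (5220 + √(-105))*(-22407) = (5220 + I*√105)*(-22407) = -116964540 - 22407*I*√105 ≈ -1.1696e+8 - 2.296e+5*I)
D(132, -21) + a = -146*(-21) + (-116964540 - 22407*I*√105) = 3066 + (-116964540 - 22407*I*√105) = -116961474 - 22407*I*√105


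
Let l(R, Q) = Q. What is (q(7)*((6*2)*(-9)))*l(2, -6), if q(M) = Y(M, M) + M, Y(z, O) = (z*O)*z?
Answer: 226800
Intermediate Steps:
Y(z, O) = O*z² (Y(z, O) = (O*z)*z = O*z²)
q(M) = M + M³ (q(M) = M*M² + M = M³ + M = M + M³)
(q(7)*((6*2)*(-9)))*l(2, -6) = ((7 + 7³)*((6*2)*(-9)))*(-6) = ((7 + 343)*(12*(-9)))*(-6) = (350*(-108))*(-6) = -37800*(-6) = 226800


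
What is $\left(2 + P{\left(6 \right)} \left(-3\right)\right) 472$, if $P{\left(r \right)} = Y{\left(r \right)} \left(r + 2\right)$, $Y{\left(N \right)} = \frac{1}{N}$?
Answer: $-944$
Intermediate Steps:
$P{\left(r \right)} = \frac{2 + r}{r}$ ($P{\left(r \right)} = \frac{r + 2}{r} = \frac{2 + r}{r}$)
$\left(2 + P{\left(6 \right)} \left(-3\right)\right) 472 = \left(2 + \frac{2 + 6}{6} \left(-3\right)\right) 472 = \left(2 + \frac{1}{6} \cdot 8 \left(-3\right)\right) 472 = \left(2 + \frac{4}{3} \left(-3\right)\right) 472 = \left(2 - 4\right) 472 = \left(-2\right) 472 = -944$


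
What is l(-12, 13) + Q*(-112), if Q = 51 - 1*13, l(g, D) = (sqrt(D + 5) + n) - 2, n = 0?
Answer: -4258 + 3*sqrt(2) ≈ -4253.8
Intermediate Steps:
l(g, D) = -2 + sqrt(5 + D) (l(g, D) = (sqrt(D + 5) + 0) - 2 = (sqrt(5 + D) + 0) - 2 = sqrt(5 + D) - 2 = -2 + sqrt(5 + D))
Q = 38 (Q = 51 - 13 = 38)
l(-12, 13) + Q*(-112) = (-2 + sqrt(5 + 13)) + 38*(-112) = (-2 + sqrt(18)) - 4256 = (-2 + 3*sqrt(2)) - 4256 = -4258 + 3*sqrt(2)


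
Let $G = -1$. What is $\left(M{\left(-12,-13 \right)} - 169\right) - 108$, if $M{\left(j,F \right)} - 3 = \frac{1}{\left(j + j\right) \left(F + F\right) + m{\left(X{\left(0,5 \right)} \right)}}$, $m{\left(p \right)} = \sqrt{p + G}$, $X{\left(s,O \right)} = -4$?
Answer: $\frac{- 274 \sqrt{5} + 170975 i}{\sqrt{5} - 624 i} \approx -274.0 - 5.743 \cdot 10^{-6} i$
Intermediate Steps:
$m{\left(p \right)} = \sqrt{-1 + p}$ ($m{\left(p \right)} = \sqrt{p - 1} = \sqrt{-1 + p}$)
$M{\left(j,F \right)} = 3 + \frac{1}{i \sqrt{5} + 4 F j}$ ($M{\left(j,F \right)} = 3 + \frac{1}{\left(j + j\right) \left(F + F\right) + \sqrt{-1 - 4}} = 3 + \frac{1}{2 j 2 F + \sqrt{-5}} = 3 + \frac{1}{4 F j + i \sqrt{5}} = 3 + \frac{1}{i \sqrt{5} + 4 F j}$)
$\left(M{\left(-12,-13 \right)} - 169\right) - 108 = \left(\frac{1 + 3 i \sqrt{5} + 12 \left(-13\right) \left(-12\right)}{i \sqrt{5} + 4 \left(-13\right) \left(-12\right)} - 169\right) - 108 = \left(\frac{1 + 3 i \sqrt{5} + 1872}{i \sqrt{5} + 624} - 169\right) - 108 = \left(\frac{1873 + 3 i \sqrt{5}}{624 + i \sqrt{5}} - 169\right) - 108 = \left(-169 + \frac{1873 + 3 i \sqrt{5}}{624 + i \sqrt{5}}\right) - 108 = -277 + \frac{1873 + 3 i \sqrt{5}}{624 + i \sqrt{5}}$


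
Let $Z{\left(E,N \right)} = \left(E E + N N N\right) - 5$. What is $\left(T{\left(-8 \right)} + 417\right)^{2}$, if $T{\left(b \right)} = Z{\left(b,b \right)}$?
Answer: $1296$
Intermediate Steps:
$Z{\left(E,N \right)} = -5 + E^{2} + N^{3}$ ($Z{\left(E,N \right)} = \left(E^{2} + N^{2} N\right) - 5 = \left(E^{2} + N^{3}\right) - 5 = -5 + E^{2} + N^{3}$)
$T{\left(b \right)} = -5 + b^{2} + b^{3}$
$\left(T{\left(-8 \right)} + 417\right)^{2} = \left(\left(-5 + \left(-8\right)^{2} + \left(-8\right)^{3}\right) + 417\right)^{2} = \left(\left(-5 + 64 - 512\right) + 417\right)^{2} = \left(-453 + 417\right)^{2} = \left(-36\right)^{2} = 1296$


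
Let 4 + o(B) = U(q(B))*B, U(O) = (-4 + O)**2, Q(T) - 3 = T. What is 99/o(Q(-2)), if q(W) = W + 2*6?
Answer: 9/7 ≈ 1.2857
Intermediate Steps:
q(W) = 12 + W (q(W) = W + 12 = 12 + W)
Q(T) = 3 + T
o(B) = -4 + B*(8 + B)**2 (o(B) = -4 + (-4 + (12 + B))**2*B = -4 + (8 + B)**2*B = -4 + B*(8 + B)**2)
99/o(Q(-2)) = 99/(-4 + (3 - 2)*(8 + (3 - 2))**2) = 99/(-4 + 1*(8 + 1)**2) = 99/(-4 + 1*9**2) = 99/(-4 + 1*81) = 99/(-4 + 81) = 99/77 = 99*(1/77) = 9/7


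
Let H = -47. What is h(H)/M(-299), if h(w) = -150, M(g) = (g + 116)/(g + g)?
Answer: -29900/61 ≈ -490.16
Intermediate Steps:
M(g) = (116 + g)/(2*g) (M(g) = (116 + g)/((2*g)) = (116 + g)*(1/(2*g)) = (116 + g)/(2*g))
h(H)/M(-299) = -150*(-598/(116 - 299)) = -150/((½)*(-1/299)*(-183)) = -150/183/598 = -150*598/183 = -29900/61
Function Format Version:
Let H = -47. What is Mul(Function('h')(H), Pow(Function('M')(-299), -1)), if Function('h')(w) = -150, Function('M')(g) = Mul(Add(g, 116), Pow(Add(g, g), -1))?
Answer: Rational(-29900, 61) ≈ -490.16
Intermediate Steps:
Function('M')(g) = Mul(Rational(1, 2), Pow(g, -1), Add(116, g)) (Function('M')(g) = Mul(Add(116, g), Pow(Mul(2, g), -1)) = Mul(Add(116, g), Mul(Rational(1, 2), Pow(g, -1))) = Mul(Rational(1, 2), Pow(g, -1), Add(116, g)))
Mul(Function('h')(H), Pow(Function('M')(-299), -1)) = Mul(-150, Pow(Mul(Rational(1, 2), Pow(-299, -1), Add(116, -299)), -1)) = Mul(-150, Pow(Mul(Rational(1, 2), Rational(-1, 299), -183), -1)) = Mul(-150, Pow(Rational(183, 598), -1)) = Mul(-150, Rational(598, 183)) = Rational(-29900, 61)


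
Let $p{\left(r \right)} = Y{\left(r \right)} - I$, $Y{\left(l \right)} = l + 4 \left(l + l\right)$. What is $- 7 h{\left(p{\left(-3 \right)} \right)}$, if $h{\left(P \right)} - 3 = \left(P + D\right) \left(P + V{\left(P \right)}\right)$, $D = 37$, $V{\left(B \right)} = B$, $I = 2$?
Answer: $3227$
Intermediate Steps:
$Y{\left(l \right)} = 9 l$ ($Y{\left(l \right)} = l + 4 \cdot 2 l = l + 8 l = 9 l$)
$p{\left(r \right)} = -2 + 9 r$ ($p{\left(r \right)} = 9 r - 2 = -2 + 9 r$)
$h{\left(P \right)} = 3 + 2 P \left(37 + P\right)$ ($h{\left(P \right)} = 3 + \left(P + 37\right) \left(P + P\right) = 3 + \left(37 + P\right) 2 P = 3 + 2 P \left(37 + P\right)$)
$- 7 h{\left(p{\left(-3 \right)} \right)} = - 7 \left(3 + 2 \left(-2 + 9 \left(-3\right)\right)^{2} + 74 \left(-2 + 9 \left(-3\right)\right)\right) = - 7 \left(3 + 2 \left(-2 - 27\right)^{2} + 74 \left(-2 - 27\right)\right) = - 7 \left(3 + 2 \left(-29\right)^{2} + 74 \left(-29\right)\right) = - 7 \left(3 + 2 \cdot 841 - 2146\right) = - 7 \left(3 + 1682 - 2146\right) = \left(-7\right) \left(-461\right) = 3227$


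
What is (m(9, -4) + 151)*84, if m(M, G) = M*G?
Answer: 9660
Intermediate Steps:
m(M, G) = G*M
(m(9, -4) + 151)*84 = (-4*9 + 151)*84 = (-36 + 151)*84 = 115*84 = 9660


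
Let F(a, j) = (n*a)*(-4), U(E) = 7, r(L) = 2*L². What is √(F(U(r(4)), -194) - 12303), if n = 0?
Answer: 3*I*√1367 ≈ 110.92*I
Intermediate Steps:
F(a, j) = 0 (F(a, j) = (0*a)*(-4) = 0*(-4) = 0)
√(F(U(r(4)), -194) - 12303) = √(0 - 12303) = √(-12303) = 3*I*√1367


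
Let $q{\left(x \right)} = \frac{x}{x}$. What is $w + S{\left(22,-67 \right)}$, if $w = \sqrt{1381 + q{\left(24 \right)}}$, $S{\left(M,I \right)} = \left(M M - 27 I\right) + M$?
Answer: $2315 + \sqrt{1382} \approx 2352.2$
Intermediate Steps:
$q{\left(x \right)} = 1$
$S{\left(M,I \right)} = M + M^{2} - 27 I$ ($S{\left(M,I \right)} = \left(M^{2} - 27 I\right) + M = M + M^{2} - 27 I$)
$w = \sqrt{1382}$ ($w = \sqrt{1381 + 1} = \sqrt{1382} \approx 37.175$)
$w + S{\left(22,-67 \right)} = \sqrt{1382} + \left(22 + 22^{2} - -1809\right) = \sqrt{1382} + \left(22 + 484 + 1809\right) = \sqrt{1382} + 2315 = 2315 + \sqrt{1382}$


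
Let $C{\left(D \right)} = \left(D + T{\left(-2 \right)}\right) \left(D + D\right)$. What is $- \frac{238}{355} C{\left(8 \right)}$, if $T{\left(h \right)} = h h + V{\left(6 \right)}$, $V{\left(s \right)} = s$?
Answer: $- \frac{68544}{355} \approx -193.08$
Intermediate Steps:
$T{\left(h \right)} = 6 + h^{2}$ ($T{\left(h \right)} = h h + 6 = h^{2} + 6 = 6 + h^{2}$)
$C{\left(D \right)} = 2 D \left(10 + D\right)$ ($C{\left(D \right)} = \left(D + \left(6 + \left(-2\right)^{2}\right)\right) \left(D + D\right) = \left(D + \left(6 + 4\right)\right) 2 D = \left(D + 10\right) 2 D = \left(10 + D\right) 2 D = 2 D \left(10 + D\right)$)
$- \frac{238}{355} C{\left(8 \right)} = - \frac{238}{355} \cdot 2 \cdot 8 \left(10 + 8\right) = \left(-238\right) \frac{1}{355} \cdot 2 \cdot 8 \cdot 18 = \left(- \frac{238}{355}\right) 288 = - \frac{68544}{355}$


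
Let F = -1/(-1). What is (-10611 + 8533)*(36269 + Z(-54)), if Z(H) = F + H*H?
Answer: -81428508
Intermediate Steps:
F = 1 (F = -1*(-1) = 1)
Z(H) = 1 + H**2 (Z(H) = 1 + H*H = 1 + H**2)
(-10611 + 8533)*(36269 + Z(-54)) = (-10611 + 8533)*(36269 + (1 + (-54)**2)) = -2078*(36269 + (1 + 2916)) = -2078*(36269 + 2917) = -2078*39186 = -81428508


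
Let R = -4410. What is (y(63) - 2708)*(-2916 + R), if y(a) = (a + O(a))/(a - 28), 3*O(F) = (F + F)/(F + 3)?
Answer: 19825488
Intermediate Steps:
O(F) = 2*F/(3*(3 + F)) (O(F) = ((F + F)/(F + 3))/3 = ((2*F)/(3 + F))/3 = (2*F/(3 + F))/3 = 2*F/(3*(3 + F)))
y(a) = (a + 2*a/(3*(3 + a)))/(-28 + a) (y(a) = (a + 2*a/(3*(3 + a)))/(a - 28) = (a + 2*a/(3*(3 + a)))/(-28 + a))
(y(63) - 2708)*(-2916 + R) = ((⅓)*63*(11 + 3*63)/((-28 + 63)*(3 + 63)) - 2708)*(-2916 - 4410) = ((⅓)*63*(11 + 189)/(35*66) - 2708)*(-7326) = ((⅓)*63*(1/35)*(1/66)*200 - 2708)*(-7326) = (20/11 - 2708)*(-7326) = -29768/11*(-7326) = 19825488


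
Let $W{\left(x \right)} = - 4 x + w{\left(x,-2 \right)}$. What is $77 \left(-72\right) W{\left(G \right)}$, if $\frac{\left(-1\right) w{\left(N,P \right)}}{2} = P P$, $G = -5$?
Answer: $-66528$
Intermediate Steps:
$w{\left(N,P \right)} = - 2 P^{2}$ ($w{\left(N,P \right)} = - 2 P P = - 2 P^{2}$)
$W{\left(x \right)} = -8 - 4 x$ ($W{\left(x \right)} = - 4 x - 2 \left(-2\right)^{2} = - 4 x - 8 = -8 - 4 x$)
$77 \left(-72\right) W{\left(G \right)} = 77 \left(-72\right) \left(-8 - -20\right) = - 5544 \left(-8 + 20\right) = \left(-5544\right) 12 = -66528$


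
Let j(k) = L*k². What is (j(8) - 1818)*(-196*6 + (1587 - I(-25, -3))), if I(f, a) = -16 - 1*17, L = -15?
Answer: -1233432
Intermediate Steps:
I(f, a) = -33 (I(f, a) = -16 - 17 = -33)
j(k) = -15*k²
(j(8) - 1818)*(-196*6 + (1587 - I(-25, -3))) = (-15*8² - 1818)*(-196*6 + (1587 - 1*(-33))) = (-15*64 - 1818)*(-1176 + (1587 + 33)) = (-960 - 1818)*(-1176 + 1620) = -2778*444 = -1233432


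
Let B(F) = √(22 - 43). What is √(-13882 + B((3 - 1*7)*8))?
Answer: √(-13882 + I*√21) ≈ 0.0194 + 117.82*I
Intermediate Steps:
B(F) = I*√21 (B(F) = √(-21) = I*√21)
√(-13882 + B((3 - 1*7)*8)) = √(-13882 + I*√21)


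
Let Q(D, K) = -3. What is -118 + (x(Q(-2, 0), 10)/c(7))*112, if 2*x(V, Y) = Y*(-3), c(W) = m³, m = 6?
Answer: -1132/9 ≈ -125.78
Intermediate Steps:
c(W) = 216 (c(W) = 6³ = 216)
x(V, Y) = -3*Y/2 (x(V, Y) = (Y*(-3))/2 = (-3*Y)/2 = -3*Y/2)
-118 + (x(Q(-2, 0), 10)/c(7))*112 = -118 + (-3/2*10/216)*112 = -118 - 15*1/216*112 = -118 - 5/72*112 = -118 - 70/9 = -1132/9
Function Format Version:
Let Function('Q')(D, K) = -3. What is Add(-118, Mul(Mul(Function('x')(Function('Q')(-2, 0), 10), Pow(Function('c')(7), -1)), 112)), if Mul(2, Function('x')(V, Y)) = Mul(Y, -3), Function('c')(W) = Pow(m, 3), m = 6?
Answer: Rational(-1132, 9) ≈ -125.78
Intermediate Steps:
Function('c')(W) = 216 (Function('c')(W) = Pow(6, 3) = 216)
Function('x')(V, Y) = Mul(Rational(-3, 2), Y) (Function('x')(V, Y) = Mul(Rational(1, 2), Mul(Y, -3)) = Mul(Rational(1, 2), Mul(-3, Y)) = Mul(Rational(-3, 2), Y))
Add(-118, Mul(Mul(Function('x')(Function('Q')(-2, 0), 10), Pow(Function('c')(7), -1)), 112)) = Add(-118, Mul(Mul(Mul(Rational(-3, 2), 10), Pow(216, -1)), 112)) = Add(-118, Mul(Mul(-15, Rational(1, 216)), 112)) = Add(-118, Mul(Rational(-5, 72), 112)) = Add(-118, Rational(-70, 9)) = Rational(-1132, 9)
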